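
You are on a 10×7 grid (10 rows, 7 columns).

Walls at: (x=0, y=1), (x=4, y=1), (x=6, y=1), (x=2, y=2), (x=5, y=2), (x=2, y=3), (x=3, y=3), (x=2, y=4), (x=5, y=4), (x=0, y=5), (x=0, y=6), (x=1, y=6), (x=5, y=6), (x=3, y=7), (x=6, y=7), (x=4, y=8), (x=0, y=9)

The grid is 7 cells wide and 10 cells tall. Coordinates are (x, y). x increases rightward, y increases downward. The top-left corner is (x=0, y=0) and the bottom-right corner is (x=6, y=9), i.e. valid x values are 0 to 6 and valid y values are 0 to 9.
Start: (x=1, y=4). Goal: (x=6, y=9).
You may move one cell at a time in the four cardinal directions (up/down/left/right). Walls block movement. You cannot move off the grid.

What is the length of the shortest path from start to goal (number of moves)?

Answer: Shortest path length: 10

Derivation:
BFS from (x=1, y=4) until reaching (x=6, y=9):
  Distance 0: (x=1, y=4)
  Distance 1: (x=1, y=3), (x=0, y=4), (x=1, y=5)
  Distance 2: (x=1, y=2), (x=0, y=3), (x=2, y=5)
  Distance 3: (x=1, y=1), (x=0, y=2), (x=3, y=5), (x=2, y=6)
  Distance 4: (x=1, y=0), (x=2, y=1), (x=3, y=4), (x=4, y=5), (x=3, y=6), (x=2, y=7)
  Distance 5: (x=0, y=0), (x=2, y=0), (x=3, y=1), (x=4, y=4), (x=5, y=5), (x=4, y=6), (x=1, y=7), (x=2, y=8)
  Distance 6: (x=3, y=0), (x=3, y=2), (x=4, y=3), (x=6, y=5), (x=0, y=7), (x=4, y=7), (x=1, y=8), (x=3, y=8), (x=2, y=9)
  Distance 7: (x=4, y=0), (x=4, y=2), (x=5, y=3), (x=6, y=4), (x=6, y=6), (x=5, y=7), (x=0, y=8), (x=1, y=9), (x=3, y=9)
  Distance 8: (x=5, y=0), (x=6, y=3), (x=5, y=8), (x=4, y=9)
  Distance 9: (x=6, y=0), (x=5, y=1), (x=6, y=2), (x=6, y=8), (x=5, y=9)
  Distance 10: (x=6, y=9)  <- goal reached here
One shortest path (10 moves): (x=1, y=4) -> (x=1, y=5) -> (x=2, y=5) -> (x=3, y=5) -> (x=4, y=5) -> (x=4, y=6) -> (x=4, y=7) -> (x=5, y=7) -> (x=5, y=8) -> (x=6, y=8) -> (x=6, y=9)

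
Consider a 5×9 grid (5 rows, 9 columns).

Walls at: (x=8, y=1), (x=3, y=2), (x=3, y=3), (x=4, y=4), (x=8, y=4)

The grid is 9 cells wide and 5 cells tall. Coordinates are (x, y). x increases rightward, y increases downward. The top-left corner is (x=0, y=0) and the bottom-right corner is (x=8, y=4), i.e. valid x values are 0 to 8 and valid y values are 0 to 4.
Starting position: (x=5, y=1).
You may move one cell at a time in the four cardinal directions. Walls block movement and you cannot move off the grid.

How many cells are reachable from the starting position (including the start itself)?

BFS flood-fill from (x=5, y=1):
  Distance 0: (x=5, y=1)
  Distance 1: (x=5, y=0), (x=4, y=1), (x=6, y=1), (x=5, y=2)
  Distance 2: (x=4, y=0), (x=6, y=0), (x=3, y=1), (x=7, y=1), (x=4, y=2), (x=6, y=2), (x=5, y=3)
  Distance 3: (x=3, y=0), (x=7, y=0), (x=2, y=1), (x=7, y=2), (x=4, y=3), (x=6, y=3), (x=5, y=4)
  Distance 4: (x=2, y=0), (x=8, y=0), (x=1, y=1), (x=2, y=2), (x=8, y=2), (x=7, y=3), (x=6, y=4)
  Distance 5: (x=1, y=0), (x=0, y=1), (x=1, y=2), (x=2, y=3), (x=8, y=3), (x=7, y=4)
  Distance 6: (x=0, y=0), (x=0, y=2), (x=1, y=3), (x=2, y=4)
  Distance 7: (x=0, y=3), (x=1, y=4), (x=3, y=4)
  Distance 8: (x=0, y=4)
Total reachable: 40 (grid has 40 open cells total)

Answer: Reachable cells: 40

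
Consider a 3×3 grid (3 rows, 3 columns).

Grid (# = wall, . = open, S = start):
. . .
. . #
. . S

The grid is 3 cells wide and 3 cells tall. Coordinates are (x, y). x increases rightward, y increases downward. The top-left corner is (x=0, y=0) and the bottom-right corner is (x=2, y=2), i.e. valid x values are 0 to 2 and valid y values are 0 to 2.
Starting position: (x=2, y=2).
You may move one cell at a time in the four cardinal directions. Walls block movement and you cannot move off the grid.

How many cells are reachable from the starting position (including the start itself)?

BFS flood-fill from (x=2, y=2):
  Distance 0: (x=2, y=2)
  Distance 1: (x=1, y=2)
  Distance 2: (x=1, y=1), (x=0, y=2)
  Distance 3: (x=1, y=0), (x=0, y=1)
  Distance 4: (x=0, y=0), (x=2, y=0)
Total reachable: 8 (grid has 8 open cells total)

Answer: Reachable cells: 8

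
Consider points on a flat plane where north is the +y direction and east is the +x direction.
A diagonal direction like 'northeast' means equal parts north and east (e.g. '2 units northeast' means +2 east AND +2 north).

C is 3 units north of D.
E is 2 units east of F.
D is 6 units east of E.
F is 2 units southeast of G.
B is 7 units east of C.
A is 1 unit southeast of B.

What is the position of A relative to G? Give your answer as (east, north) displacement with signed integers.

Place G at the origin (east=0, north=0).
  F is 2 units southeast of G: delta (east=+2, north=-2); F at (east=2, north=-2).
  E is 2 units east of F: delta (east=+2, north=+0); E at (east=4, north=-2).
  D is 6 units east of E: delta (east=+6, north=+0); D at (east=10, north=-2).
  C is 3 units north of D: delta (east=+0, north=+3); C at (east=10, north=1).
  B is 7 units east of C: delta (east=+7, north=+0); B at (east=17, north=1).
  A is 1 unit southeast of B: delta (east=+1, north=-1); A at (east=18, north=0).
Therefore A relative to G: (east=18, north=0).

Answer: A is at (east=18, north=0) relative to G.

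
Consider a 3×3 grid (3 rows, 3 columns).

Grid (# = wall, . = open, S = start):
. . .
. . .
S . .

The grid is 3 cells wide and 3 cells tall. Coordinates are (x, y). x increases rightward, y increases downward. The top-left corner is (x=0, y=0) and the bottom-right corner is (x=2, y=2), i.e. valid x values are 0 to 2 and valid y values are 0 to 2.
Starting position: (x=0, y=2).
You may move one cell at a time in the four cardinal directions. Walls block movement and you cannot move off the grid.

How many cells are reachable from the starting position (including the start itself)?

Answer: Reachable cells: 9

Derivation:
BFS flood-fill from (x=0, y=2):
  Distance 0: (x=0, y=2)
  Distance 1: (x=0, y=1), (x=1, y=2)
  Distance 2: (x=0, y=0), (x=1, y=1), (x=2, y=2)
  Distance 3: (x=1, y=0), (x=2, y=1)
  Distance 4: (x=2, y=0)
Total reachable: 9 (grid has 9 open cells total)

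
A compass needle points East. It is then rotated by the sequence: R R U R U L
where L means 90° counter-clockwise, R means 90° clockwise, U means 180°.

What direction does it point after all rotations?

Start: East
  R (right (90° clockwise)) -> South
  R (right (90° clockwise)) -> West
  U (U-turn (180°)) -> East
  R (right (90° clockwise)) -> South
  U (U-turn (180°)) -> North
  L (left (90° counter-clockwise)) -> West
Final: West

Answer: Final heading: West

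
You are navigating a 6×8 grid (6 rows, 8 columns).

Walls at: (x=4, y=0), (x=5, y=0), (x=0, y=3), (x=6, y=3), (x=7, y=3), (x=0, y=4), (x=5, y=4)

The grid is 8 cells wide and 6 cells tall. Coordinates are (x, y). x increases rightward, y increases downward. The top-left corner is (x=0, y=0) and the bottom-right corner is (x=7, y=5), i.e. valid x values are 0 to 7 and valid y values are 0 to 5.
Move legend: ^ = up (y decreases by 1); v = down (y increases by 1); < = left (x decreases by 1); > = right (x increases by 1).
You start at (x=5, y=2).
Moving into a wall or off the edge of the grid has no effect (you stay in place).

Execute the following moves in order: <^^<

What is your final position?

Start: (x=5, y=2)
  < (left): (x=5, y=2) -> (x=4, y=2)
  ^ (up): (x=4, y=2) -> (x=4, y=1)
  ^ (up): blocked, stay at (x=4, y=1)
  < (left): (x=4, y=1) -> (x=3, y=1)
Final: (x=3, y=1)

Answer: Final position: (x=3, y=1)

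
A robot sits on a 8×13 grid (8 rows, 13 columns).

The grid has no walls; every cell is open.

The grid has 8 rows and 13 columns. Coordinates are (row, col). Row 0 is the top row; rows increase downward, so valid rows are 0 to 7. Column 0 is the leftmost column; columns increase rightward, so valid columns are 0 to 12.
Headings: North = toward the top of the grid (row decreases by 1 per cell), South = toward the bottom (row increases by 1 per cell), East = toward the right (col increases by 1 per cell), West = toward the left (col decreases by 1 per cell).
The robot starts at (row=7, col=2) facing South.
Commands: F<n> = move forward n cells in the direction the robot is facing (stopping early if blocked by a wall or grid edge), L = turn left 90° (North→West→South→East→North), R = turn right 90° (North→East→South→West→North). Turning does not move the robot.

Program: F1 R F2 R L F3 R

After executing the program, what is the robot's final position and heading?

Start: (row=7, col=2), facing South
  F1: move forward 0/1 (blocked), now at (row=7, col=2)
  R: turn right, now facing West
  F2: move forward 2, now at (row=7, col=0)
  R: turn right, now facing North
  L: turn left, now facing West
  F3: move forward 0/3 (blocked), now at (row=7, col=0)
  R: turn right, now facing North
Final: (row=7, col=0), facing North

Answer: Final position: (row=7, col=0), facing North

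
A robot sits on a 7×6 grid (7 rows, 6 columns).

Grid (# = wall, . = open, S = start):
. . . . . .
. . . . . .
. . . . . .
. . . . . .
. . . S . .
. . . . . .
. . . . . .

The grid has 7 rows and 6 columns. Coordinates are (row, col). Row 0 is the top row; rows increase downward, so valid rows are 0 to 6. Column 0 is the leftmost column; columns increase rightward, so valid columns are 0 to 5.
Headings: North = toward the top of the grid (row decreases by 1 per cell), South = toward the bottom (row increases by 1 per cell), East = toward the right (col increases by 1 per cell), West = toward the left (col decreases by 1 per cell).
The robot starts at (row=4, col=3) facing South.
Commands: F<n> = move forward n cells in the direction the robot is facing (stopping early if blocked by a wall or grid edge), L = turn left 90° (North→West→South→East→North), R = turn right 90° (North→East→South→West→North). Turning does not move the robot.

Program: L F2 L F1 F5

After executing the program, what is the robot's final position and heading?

Answer: Final position: (row=0, col=5), facing North

Derivation:
Start: (row=4, col=3), facing South
  L: turn left, now facing East
  F2: move forward 2, now at (row=4, col=5)
  L: turn left, now facing North
  F1: move forward 1, now at (row=3, col=5)
  F5: move forward 3/5 (blocked), now at (row=0, col=5)
Final: (row=0, col=5), facing North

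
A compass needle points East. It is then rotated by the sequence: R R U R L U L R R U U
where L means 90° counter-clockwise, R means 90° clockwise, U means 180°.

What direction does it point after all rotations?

Start: East
  R (right (90° clockwise)) -> South
  R (right (90° clockwise)) -> West
  U (U-turn (180°)) -> East
  R (right (90° clockwise)) -> South
  L (left (90° counter-clockwise)) -> East
  U (U-turn (180°)) -> West
  L (left (90° counter-clockwise)) -> South
  R (right (90° clockwise)) -> West
  R (right (90° clockwise)) -> North
  U (U-turn (180°)) -> South
  U (U-turn (180°)) -> North
Final: North

Answer: Final heading: North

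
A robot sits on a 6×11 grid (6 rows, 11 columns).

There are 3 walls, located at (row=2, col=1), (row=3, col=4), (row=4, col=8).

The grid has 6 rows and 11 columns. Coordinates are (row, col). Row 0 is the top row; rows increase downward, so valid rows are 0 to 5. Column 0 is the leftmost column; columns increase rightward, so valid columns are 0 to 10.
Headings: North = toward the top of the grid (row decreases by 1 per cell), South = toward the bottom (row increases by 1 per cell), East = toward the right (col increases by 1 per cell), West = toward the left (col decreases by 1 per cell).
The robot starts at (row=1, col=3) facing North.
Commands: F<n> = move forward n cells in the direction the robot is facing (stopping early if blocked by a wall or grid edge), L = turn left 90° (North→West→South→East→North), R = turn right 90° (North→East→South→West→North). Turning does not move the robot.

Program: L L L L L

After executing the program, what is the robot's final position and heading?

Answer: Final position: (row=1, col=3), facing West

Derivation:
Start: (row=1, col=3), facing North
  L: turn left, now facing West
  L: turn left, now facing South
  L: turn left, now facing East
  L: turn left, now facing North
  L: turn left, now facing West
Final: (row=1, col=3), facing West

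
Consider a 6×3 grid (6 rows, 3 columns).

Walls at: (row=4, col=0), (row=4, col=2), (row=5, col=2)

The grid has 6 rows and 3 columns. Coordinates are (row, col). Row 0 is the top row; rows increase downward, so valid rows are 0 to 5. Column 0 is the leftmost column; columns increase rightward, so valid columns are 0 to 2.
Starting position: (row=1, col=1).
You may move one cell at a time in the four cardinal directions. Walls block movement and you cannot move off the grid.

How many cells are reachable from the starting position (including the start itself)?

BFS flood-fill from (row=1, col=1):
  Distance 0: (row=1, col=1)
  Distance 1: (row=0, col=1), (row=1, col=0), (row=1, col=2), (row=2, col=1)
  Distance 2: (row=0, col=0), (row=0, col=2), (row=2, col=0), (row=2, col=2), (row=3, col=1)
  Distance 3: (row=3, col=0), (row=3, col=2), (row=4, col=1)
  Distance 4: (row=5, col=1)
  Distance 5: (row=5, col=0)
Total reachable: 15 (grid has 15 open cells total)

Answer: Reachable cells: 15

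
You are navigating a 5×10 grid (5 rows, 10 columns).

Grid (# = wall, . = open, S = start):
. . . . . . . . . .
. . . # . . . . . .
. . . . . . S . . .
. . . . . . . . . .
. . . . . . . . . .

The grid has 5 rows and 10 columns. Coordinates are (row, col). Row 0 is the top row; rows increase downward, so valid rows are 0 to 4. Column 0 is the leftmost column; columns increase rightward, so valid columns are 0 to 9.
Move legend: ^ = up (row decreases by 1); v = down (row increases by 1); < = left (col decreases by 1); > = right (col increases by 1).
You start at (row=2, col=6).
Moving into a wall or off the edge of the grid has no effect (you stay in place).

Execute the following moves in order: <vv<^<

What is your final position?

Start: (row=2, col=6)
  < (left): (row=2, col=6) -> (row=2, col=5)
  v (down): (row=2, col=5) -> (row=3, col=5)
  v (down): (row=3, col=5) -> (row=4, col=5)
  < (left): (row=4, col=5) -> (row=4, col=4)
  ^ (up): (row=4, col=4) -> (row=3, col=4)
  < (left): (row=3, col=4) -> (row=3, col=3)
Final: (row=3, col=3)

Answer: Final position: (row=3, col=3)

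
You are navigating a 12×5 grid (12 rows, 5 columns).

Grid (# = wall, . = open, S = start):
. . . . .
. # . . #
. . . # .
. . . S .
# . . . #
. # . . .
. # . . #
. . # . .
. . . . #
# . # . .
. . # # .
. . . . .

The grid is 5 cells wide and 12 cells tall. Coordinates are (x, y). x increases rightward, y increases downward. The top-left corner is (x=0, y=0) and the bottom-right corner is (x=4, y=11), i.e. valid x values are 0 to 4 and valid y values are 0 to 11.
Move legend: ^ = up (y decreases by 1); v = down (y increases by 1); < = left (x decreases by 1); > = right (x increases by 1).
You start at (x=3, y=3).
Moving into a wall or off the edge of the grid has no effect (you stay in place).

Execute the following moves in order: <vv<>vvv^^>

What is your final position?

Answer: Final position: (x=3, y=6)

Derivation:
Start: (x=3, y=3)
  < (left): (x=3, y=3) -> (x=2, y=3)
  v (down): (x=2, y=3) -> (x=2, y=4)
  v (down): (x=2, y=4) -> (x=2, y=5)
  < (left): blocked, stay at (x=2, y=5)
  > (right): (x=2, y=5) -> (x=3, y=5)
  v (down): (x=3, y=5) -> (x=3, y=6)
  v (down): (x=3, y=6) -> (x=3, y=7)
  v (down): (x=3, y=7) -> (x=3, y=8)
  ^ (up): (x=3, y=8) -> (x=3, y=7)
  ^ (up): (x=3, y=7) -> (x=3, y=6)
  > (right): blocked, stay at (x=3, y=6)
Final: (x=3, y=6)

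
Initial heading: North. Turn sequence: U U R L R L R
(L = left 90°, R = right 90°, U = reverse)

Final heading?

Answer: Final heading: East

Derivation:
Start: North
  U (U-turn (180°)) -> South
  U (U-turn (180°)) -> North
  R (right (90° clockwise)) -> East
  L (left (90° counter-clockwise)) -> North
  R (right (90° clockwise)) -> East
  L (left (90° counter-clockwise)) -> North
  R (right (90° clockwise)) -> East
Final: East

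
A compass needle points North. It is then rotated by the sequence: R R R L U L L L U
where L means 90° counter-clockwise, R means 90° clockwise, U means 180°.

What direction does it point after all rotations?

Answer: Final heading: West

Derivation:
Start: North
  R (right (90° clockwise)) -> East
  R (right (90° clockwise)) -> South
  R (right (90° clockwise)) -> West
  L (left (90° counter-clockwise)) -> South
  U (U-turn (180°)) -> North
  L (left (90° counter-clockwise)) -> West
  L (left (90° counter-clockwise)) -> South
  L (left (90° counter-clockwise)) -> East
  U (U-turn (180°)) -> West
Final: West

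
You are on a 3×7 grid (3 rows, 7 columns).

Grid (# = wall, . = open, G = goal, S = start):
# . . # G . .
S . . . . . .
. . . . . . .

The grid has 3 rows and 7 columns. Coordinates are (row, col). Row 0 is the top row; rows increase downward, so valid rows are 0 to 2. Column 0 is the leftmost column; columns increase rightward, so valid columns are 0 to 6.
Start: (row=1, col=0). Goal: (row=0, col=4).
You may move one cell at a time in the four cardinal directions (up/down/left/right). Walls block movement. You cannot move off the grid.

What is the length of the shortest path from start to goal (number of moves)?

BFS from (row=1, col=0) until reaching (row=0, col=4):
  Distance 0: (row=1, col=0)
  Distance 1: (row=1, col=1), (row=2, col=0)
  Distance 2: (row=0, col=1), (row=1, col=2), (row=2, col=1)
  Distance 3: (row=0, col=2), (row=1, col=3), (row=2, col=2)
  Distance 4: (row=1, col=4), (row=2, col=3)
  Distance 5: (row=0, col=4), (row=1, col=5), (row=2, col=4)  <- goal reached here
One shortest path (5 moves): (row=1, col=0) -> (row=1, col=1) -> (row=1, col=2) -> (row=1, col=3) -> (row=1, col=4) -> (row=0, col=4)

Answer: Shortest path length: 5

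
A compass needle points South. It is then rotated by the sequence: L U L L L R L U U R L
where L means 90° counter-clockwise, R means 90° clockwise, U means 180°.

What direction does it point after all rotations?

Answer: Final heading: North

Derivation:
Start: South
  L (left (90° counter-clockwise)) -> East
  U (U-turn (180°)) -> West
  L (left (90° counter-clockwise)) -> South
  L (left (90° counter-clockwise)) -> East
  L (left (90° counter-clockwise)) -> North
  R (right (90° clockwise)) -> East
  L (left (90° counter-clockwise)) -> North
  U (U-turn (180°)) -> South
  U (U-turn (180°)) -> North
  R (right (90° clockwise)) -> East
  L (left (90° counter-clockwise)) -> North
Final: North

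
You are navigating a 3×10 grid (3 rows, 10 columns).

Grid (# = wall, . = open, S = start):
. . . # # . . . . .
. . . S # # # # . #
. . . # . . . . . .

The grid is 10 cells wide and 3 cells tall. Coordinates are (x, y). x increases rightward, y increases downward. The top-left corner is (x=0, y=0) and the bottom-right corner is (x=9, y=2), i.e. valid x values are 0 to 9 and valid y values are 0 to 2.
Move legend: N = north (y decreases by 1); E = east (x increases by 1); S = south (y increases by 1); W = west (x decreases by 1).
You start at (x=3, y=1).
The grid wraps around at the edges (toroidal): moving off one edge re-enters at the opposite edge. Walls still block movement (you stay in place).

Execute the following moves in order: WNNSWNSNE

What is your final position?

Start: (x=3, y=1)
  W (west): (x=3, y=1) -> (x=2, y=1)
  N (north): (x=2, y=1) -> (x=2, y=0)
  N (north): (x=2, y=0) -> (x=2, y=2)
  S (south): (x=2, y=2) -> (x=2, y=0)
  W (west): (x=2, y=0) -> (x=1, y=0)
  N (north): (x=1, y=0) -> (x=1, y=2)
  S (south): (x=1, y=2) -> (x=1, y=0)
  N (north): (x=1, y=0) -> (x=1, y=2)
  E (east): (x=1, y=2) -> (x=2, y=2)
Final: (x=2, y=2)

Answer: Final position: (x=2, y=2)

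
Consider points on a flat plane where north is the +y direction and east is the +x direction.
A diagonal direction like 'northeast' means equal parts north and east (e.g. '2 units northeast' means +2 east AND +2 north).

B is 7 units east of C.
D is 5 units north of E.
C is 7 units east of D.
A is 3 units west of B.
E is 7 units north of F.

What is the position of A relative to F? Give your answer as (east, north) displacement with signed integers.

Answer: A is at (east=11, north=12) relative to F.

Derivation:
Place F at the origin (east=0, north=0).
  E is 7 units north of F: delta (east=+0, north=+7); E at (east=0, north=7).
  D is 5 units north of E: delta (east=+0, north=+5); D at (east=0, north=12).
  C is 7 units east of D: delta (east=+7, north=+0); C at (east=7, north=12).
  B is 7 units east of C: delta (east=+7, north=+0); B at (east=14, north=12).
  A is 3 units west of B: delta (east=-3, north=+0); A at (east=11, north=12).
Therefore A relative to F: (east=11, north=12).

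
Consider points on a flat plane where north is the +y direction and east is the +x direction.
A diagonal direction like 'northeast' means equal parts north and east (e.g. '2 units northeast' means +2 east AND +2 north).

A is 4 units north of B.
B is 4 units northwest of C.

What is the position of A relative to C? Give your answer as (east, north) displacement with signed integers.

Place C at the origin (east=0, north=0).
  B is 4 units northwest of C: delta (east=-4, north=+4); B at (east=-4, north=4).
  A is 4 units north of B: delta (east=+0, north=+4); A at (east=-4, north=8).
Therefore A relative to C: (east=-4, north=8).

Answer: A is at (east=-4, north=8) relative to C.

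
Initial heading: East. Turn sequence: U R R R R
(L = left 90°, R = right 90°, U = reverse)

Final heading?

Start: East
  U (U-turn (180°)) -> West
  R (right (90° clockwise)) -> North
  R (right (90° clockwise)) -> East
  R (right (90° clockwise)) -> South
  R (right (90° clockwise)) -> West
Final: West

Answer: Final heading: West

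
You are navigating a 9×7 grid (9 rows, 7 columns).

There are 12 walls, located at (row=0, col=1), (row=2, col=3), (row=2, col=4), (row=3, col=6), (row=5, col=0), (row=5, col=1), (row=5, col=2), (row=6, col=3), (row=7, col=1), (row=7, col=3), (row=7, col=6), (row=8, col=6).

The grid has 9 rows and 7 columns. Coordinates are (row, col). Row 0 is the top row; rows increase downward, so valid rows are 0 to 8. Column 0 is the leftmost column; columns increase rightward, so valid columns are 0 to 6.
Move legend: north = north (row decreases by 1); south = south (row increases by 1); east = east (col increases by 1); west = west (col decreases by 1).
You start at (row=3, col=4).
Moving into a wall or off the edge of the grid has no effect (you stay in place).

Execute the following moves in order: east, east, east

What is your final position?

Answer: Final position: (row=3, col=5)

Derivation:
Start: (row=3, col=4)
  east (east): (row=3, col=4) -> (row=3, col=5)
  east (east): blocked, stay at (row=3, col=5)
  east (east): blocked, stay at (row=3, col=5)
Final: (row=3, col=5)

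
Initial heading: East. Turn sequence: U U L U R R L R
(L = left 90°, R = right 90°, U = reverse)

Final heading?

Answer: Final heading: North

Derivation:
Start: East
  U (U-turn (180°)) -> West
  U (U-turn (180°)) -> East
  L (left (90° counter-clockwise)) -> North
  U (U-turn (180°)) -> South
  R (right (90° clockwise)) -> West
  R (right (90° clockwise)) -> North
  L (left (90° counter-clockwise)) -> West
  R (right (90° clockwise)) -> North
Final: North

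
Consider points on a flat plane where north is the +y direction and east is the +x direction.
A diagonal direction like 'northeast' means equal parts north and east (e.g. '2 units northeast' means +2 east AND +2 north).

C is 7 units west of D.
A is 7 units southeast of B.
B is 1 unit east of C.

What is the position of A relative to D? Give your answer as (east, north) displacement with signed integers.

Place D at the origin (east=0, north=0).
  C is 7 units west of D: delta (east=-7, north=+0); C at (east=-7, north=0).
  B is 1 unit east of C: delta (east=+1, north=+0); B at (east=-6, north=0).
  A is 7 units southeast of B: delta (east=+7, north=-7); A at (east=1, north=-7).
Therefore A relative to D: (east=1, north=-7).

Answer: A is at (east=1, north=-7) relative to D.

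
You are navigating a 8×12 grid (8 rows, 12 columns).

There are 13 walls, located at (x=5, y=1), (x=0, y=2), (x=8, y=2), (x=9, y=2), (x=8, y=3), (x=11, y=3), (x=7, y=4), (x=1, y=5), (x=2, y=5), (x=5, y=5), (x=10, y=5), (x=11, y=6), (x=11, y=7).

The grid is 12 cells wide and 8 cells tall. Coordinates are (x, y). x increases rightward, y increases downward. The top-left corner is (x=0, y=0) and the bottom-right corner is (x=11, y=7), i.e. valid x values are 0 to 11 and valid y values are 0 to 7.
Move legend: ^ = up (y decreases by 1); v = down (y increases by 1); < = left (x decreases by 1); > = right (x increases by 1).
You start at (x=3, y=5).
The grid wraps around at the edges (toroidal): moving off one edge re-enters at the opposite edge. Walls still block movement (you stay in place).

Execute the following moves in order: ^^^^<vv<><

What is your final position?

Start: (x=3, y=5)
  ^ (up): (x=3, y=5) -> (x=3, y=4)
  ^ (up): (x=3, y=4) -> (x=3, y=3)
  ^ (up): (x=3, y=3) -> (x=3, y=2)
  ^ (up): (x=3, y=2) -> (x=3, y=1)
  < (left): (x=3, y=1) -> (x=2, y=1)
  v (down): (x=2, y=1) -> (x=2, y=2)
  v (down): (x=2, y=2) -> (x=2, y=3)
  < (left): (x=2, y=3) -> (x=1, y=3)
  > (right): (x=1, y=3) -> (x=2, y=3)
  < (left): (x=2, y=3) -> (x=1, y=3)
Final: (x=1, y=3)

Answer: Final position: (x=1, y=3)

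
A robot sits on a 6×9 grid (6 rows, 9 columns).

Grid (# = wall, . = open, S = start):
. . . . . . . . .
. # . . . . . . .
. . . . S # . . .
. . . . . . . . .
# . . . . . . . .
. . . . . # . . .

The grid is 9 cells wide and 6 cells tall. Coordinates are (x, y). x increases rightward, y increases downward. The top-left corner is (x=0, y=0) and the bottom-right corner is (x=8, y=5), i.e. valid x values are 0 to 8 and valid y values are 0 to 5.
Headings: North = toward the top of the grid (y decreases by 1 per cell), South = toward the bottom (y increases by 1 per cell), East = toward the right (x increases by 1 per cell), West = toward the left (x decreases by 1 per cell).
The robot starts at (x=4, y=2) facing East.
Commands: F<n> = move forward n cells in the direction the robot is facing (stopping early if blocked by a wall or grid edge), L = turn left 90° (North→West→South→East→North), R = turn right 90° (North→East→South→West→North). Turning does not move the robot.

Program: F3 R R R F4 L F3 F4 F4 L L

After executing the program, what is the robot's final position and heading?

Start: (x=4, y=2), facing East
  F3: move forward 0/3 (blocked), now at (x=4, y=2)
  R: turn right, now facing South
  R: turn right, now facing West
  R: turn right, now facing North
  F4: move forward 2/4 (blocked), now at (x=4, y=0)
  L: turn left, now facing West
  F3: move forward 3, now at (x=1, y=0)
  F4: move forward 1/4 (blocked), now at (x=0, y=0)
  F4: move forward 0/4 (blocked), now at (x=0, y=0)
  L: turn left, now facing South
  L: turn left, now facing East
Final: (x=0, y=0), facing East

Answer: Final position: (x=0, y=0), facing East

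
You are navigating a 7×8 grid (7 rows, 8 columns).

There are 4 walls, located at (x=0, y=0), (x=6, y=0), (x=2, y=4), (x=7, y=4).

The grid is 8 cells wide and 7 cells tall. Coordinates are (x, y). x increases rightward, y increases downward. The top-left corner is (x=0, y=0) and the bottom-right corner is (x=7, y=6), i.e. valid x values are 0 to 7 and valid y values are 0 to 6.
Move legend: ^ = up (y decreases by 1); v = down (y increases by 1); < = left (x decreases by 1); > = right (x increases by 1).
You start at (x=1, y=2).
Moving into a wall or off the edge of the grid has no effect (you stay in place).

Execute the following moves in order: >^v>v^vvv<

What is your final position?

Start: (x=1, y=2)
  > (right): (x=1, y=2) -> (x=2, y=2)
  ^ (up): (x=2, y=2) -> (x=2, y=1)
  v (down): (x=2, y=1) -> (x=2, y=2)
  > (right): (x=2, y=2) -> (x=3, y=2)
  v (down): (x=3, y=2) -> (x=3, y=3)
  ^ (up): (x=3, y=3) -> (x=3, y=2)
  v (down): (x=3, y=2) -> (x=3, y=3)
  v (down): (x=3, y=3) -> (x=3, y=4)
  v (down): (x=3, y=4) -> (x=3, y=5)
  < (left): (x=3, y=5) -> (x=2, y=5)
Final: (x=2, y=5)

Answer: Final position: (x=2, y=5)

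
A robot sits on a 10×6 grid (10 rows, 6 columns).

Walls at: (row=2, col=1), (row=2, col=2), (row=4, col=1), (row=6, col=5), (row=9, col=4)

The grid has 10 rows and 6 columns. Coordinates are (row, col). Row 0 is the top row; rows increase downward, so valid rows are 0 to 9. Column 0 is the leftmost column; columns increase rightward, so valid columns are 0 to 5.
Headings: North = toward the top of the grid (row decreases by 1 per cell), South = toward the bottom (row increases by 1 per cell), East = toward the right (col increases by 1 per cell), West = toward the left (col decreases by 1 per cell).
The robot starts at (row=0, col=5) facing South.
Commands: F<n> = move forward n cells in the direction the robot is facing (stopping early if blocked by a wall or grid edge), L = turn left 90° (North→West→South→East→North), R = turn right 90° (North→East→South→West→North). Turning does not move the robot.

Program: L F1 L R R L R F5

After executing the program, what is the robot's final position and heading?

Start: (row=0, col=5), facing South
  L: turn left, now facing East
  F1: move forward 0/1 (blocked), now at (row=0, col=5)
  L: turn left, now facing North
  R: turn right, now facing East
  R: turn right, now facing South
  L: turn left, now facing East
  R: turn right, now facing South
  F5: move forward 5, now at (row=5, col=5)
Final: (row=5, col=5), facing South

Answer: Final position: (row=5, col=5), facing South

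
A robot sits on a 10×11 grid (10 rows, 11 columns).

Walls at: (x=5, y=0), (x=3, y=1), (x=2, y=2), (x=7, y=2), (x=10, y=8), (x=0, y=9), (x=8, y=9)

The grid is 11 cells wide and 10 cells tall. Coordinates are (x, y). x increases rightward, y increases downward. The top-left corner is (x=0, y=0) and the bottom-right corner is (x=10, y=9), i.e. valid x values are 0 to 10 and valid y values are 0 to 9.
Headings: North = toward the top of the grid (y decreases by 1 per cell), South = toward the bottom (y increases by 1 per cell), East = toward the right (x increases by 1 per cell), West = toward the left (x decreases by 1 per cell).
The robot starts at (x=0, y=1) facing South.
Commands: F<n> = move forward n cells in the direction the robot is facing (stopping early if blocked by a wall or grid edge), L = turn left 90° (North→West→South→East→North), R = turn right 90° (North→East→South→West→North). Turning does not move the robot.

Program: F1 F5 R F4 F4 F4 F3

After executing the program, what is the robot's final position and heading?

Start: (x=0, y=1), facing South
  F1: move forward 1, now at (x=0, y=2)
  F5: move forward 5, now at (x=0, y=7)
  R: turn right, now facing West
  [×3]F4: move forward 0/4 (blocked), now at (x=0, y=7)
  F3: move forward 0/3 (blocked), now at (x=0, y=7)
Final: (x=0, y=7), facing West

Answer: Final position: (x=0, y=7), facing West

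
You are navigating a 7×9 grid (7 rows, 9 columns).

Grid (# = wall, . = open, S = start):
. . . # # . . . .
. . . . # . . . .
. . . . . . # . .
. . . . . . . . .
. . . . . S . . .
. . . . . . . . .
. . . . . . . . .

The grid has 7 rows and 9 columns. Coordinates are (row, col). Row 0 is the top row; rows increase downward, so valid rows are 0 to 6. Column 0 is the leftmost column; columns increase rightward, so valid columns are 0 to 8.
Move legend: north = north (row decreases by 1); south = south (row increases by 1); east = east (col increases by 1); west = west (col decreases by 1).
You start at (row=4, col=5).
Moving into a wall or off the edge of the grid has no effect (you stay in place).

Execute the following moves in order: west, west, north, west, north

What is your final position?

Answer: Final position: (row=2, col=2)

Derivation:
Start: (row=4, col=5)
  west (west): (row=4, col=5) -> (row=4, col=4)
  west (west): (row=4, col=4) -> (row=4, col=3)
  north (north): (row=4, col=3) -> (row=3, col=3)
  west (west): (row=3, col=3) -> (row=3, col=2)
  north (north): (row=3, col=2) -> (row=2, col=2)
Final: (row=2, col=2)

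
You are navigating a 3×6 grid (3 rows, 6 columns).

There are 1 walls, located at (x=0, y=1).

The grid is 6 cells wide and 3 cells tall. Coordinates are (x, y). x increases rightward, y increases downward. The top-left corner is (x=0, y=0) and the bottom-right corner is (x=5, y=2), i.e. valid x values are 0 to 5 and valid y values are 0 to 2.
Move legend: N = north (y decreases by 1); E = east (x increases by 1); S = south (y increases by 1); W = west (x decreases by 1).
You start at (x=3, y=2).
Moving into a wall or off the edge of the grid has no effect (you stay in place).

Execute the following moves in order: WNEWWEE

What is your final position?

Start: (x=3, y=2)
  W (west): (x=3, y=2) -> (x=2, y=2)
  N (north): (x=2, y=2) -> (x=2, y=1)
  E (east): (x=2, y=1) -> (x=3, y=1)
  W (west): (x=3, y=1) -> (x=2, y=1)
  W (west): (x=2, y=1) -> (x=1, y=1)
  E (east): (x=1, y=1) -> (x=2, y=1)
  E (east): (x=2, y=1) -> (x=3, y=1)
Final: (x=3, y=1)

Answer: Final position: (x=3, y=1)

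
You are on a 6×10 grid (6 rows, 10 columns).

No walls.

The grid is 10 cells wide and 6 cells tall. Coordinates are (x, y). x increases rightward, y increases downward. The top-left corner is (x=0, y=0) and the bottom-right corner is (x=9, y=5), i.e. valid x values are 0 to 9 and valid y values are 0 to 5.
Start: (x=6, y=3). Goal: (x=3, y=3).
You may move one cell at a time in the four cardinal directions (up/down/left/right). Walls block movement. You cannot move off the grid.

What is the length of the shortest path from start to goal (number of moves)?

Answer: Shortest path length: 3

Derivation:
BFS from (x=6, y=3) until reaching (x=3, y=3):
  Distance 0: (x=6, y=3)
  Distance 1: (x=6, y=2), (x=5, y=3), (x=7, y=3), (x=6, y=4)
  Distance 2: (x=6, y=1), (x=5, y=2), (x=7, y=2), (x=4, y=3), (x=8, y=3), (x=5, y=4), (x=7, y=4), (x=6, y=5)
  Distance 3: (x=6, y=0), (x=5, y=1), (x=7, y=1), (x=4, y=2), (x=8, y=2), (x=3, y=3), (x=9, y=3), (x=4, y=4), (x=8, y=4), (x=5, y=5), (x=7, y=5)  <- goal reached here
One shortest path (3 moves): (x=6, y=3) -> (x=5, y=3) -> (x=4, y=3) -> (x=3, y=3)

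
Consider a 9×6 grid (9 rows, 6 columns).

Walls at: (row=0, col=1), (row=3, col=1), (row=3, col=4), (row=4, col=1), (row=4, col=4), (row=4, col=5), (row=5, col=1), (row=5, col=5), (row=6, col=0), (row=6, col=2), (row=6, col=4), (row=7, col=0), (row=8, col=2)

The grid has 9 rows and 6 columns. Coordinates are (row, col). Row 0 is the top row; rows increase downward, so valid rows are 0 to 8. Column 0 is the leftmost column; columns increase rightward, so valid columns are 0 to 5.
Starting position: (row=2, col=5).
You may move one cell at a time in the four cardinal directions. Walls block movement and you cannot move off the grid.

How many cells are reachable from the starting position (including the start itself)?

Answer: Reachable cells: 41

Derivation:
BFS flood-fill from (row=2, col=5):
  Distance 0: (row=2, col=5)
  Distance 1: (row=1, col=5), (row=2, col=4), (row=3, col=5)
  Distance 2: (row=0, col=5), (row=1, col=4), (row=2, col=3)
  Distance 3: (row=0, col=4), (row=1, col=3), (row=2, col=2), (row=3, col=3)
  Distance 4: (row=0, col=3), (row=1, col=2), (row=2, col=1), (row=3, col=2), (row=4, col=3)
  Distance 5: (row=0, col=2), (row=1, col=1), (row=2, col=0), (row=4, col=2), (row=5, col=3)
  Distance 6: (row=1, col=0), (row=3, col=0), (row=5, col=2), (row=5, col=4), (row=6, col=3)
  Distance 7: (row=0, col=0), (row=4, col=0), (row=7, col=3)
  Distance 8: (row=5, col=0), (row=7, col=2), (row=7, col=4), (row=8, col=3)
  Distance 9: (row=7, col=1), (row=7, col=5), (row=8, col=4)
  Distance 10: (row=6, col=1), (row=6, col=5), (row=8, col=1), (row=8, col=5)
  Distance 11: (row=8, col=0)
Total reachable: 41 (grid has 41 open cells total)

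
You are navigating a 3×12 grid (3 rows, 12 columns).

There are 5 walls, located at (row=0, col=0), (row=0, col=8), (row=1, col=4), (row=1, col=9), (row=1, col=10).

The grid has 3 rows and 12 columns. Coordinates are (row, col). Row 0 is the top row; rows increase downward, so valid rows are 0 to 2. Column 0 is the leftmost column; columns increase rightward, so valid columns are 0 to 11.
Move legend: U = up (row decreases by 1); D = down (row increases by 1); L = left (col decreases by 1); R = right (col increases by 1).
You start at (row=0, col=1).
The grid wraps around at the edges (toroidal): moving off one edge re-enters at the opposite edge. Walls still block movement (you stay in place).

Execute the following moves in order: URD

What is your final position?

Answer: Final position: (row=0, col=2)

Derivation:
Start: (row=0, col=1)
  U (up): (row=0, col=1) -> (row=2, col=1)
  R (right): (row=2, col=1) -> (row=2, col=2)
  D (down): (row=2, col=2) -> (row=0, col=2)
Final: (row=0, col=2)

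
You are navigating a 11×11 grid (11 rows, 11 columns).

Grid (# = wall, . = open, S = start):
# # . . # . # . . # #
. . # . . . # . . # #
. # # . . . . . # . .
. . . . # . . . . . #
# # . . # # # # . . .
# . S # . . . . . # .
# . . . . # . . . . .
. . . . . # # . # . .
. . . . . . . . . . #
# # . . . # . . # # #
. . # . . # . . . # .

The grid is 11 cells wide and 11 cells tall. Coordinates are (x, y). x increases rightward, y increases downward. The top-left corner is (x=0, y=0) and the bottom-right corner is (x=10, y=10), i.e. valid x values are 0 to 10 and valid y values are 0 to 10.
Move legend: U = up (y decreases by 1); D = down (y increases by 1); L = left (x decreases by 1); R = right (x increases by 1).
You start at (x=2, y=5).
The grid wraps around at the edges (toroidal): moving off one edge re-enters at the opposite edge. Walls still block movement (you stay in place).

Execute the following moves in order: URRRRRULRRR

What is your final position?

Start: (x=2, y=5)
  U (up): (x=2, y=5) -> (x=2, y=4)
  R (right): (x=2, y=4) -> (x=3, y=4)
  [×4]R (right): blocked, stay at (x=3, y=4)
  U (up): (x=3, y=4) -> (x=3, y=3)
  L (left): (x=3, y=3) -> (x=2, y=3)
  R (right): (x=2, y=3) -> (x=3, y=3)
  R (right): blocked, stay at (x=3, y=3)
  R (right): blocked, stay at (x=3, y=3)
Final: (x=3, y=3)

Answer: Final position: (x=3, y=3)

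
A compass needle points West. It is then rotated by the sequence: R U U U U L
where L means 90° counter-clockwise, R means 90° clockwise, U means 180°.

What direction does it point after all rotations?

Answer: Final heading: West

Derivation:
Start: West
  R (right (90° clockwise)) -> North
  U (U-turn (180°)) -> South
  U (U-turn (180°)) -> North
  U (U-turn (180°)) -> South
  U (U-turn (180°)) -> North
  L (left (90° counter-clockwise)) -> West
Final: West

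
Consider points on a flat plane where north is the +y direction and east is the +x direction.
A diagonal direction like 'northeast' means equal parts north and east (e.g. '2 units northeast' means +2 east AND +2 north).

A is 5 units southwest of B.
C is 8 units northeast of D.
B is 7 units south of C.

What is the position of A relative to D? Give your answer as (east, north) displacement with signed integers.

Answer: A is at (east=3, north=-4) relative to D.

Derivation:
Place D at the origin (east=0, north=0).
  C is 8 units northeast of D: delta (east=+8, north=+8); C at (east=8, north=8).
  B is 7 units south of C: delta (east=+0, north=-7); B at (east=8, north=1).
  A is 5 units southwest of B: delta (east=-5, north=-5); A at (east=3, north=-4).
Therefore A relative to D: (east=3, north=-4).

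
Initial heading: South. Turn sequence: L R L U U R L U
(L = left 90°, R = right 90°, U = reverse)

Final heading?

Start: South
  L (left (90° counter-clockwise)) -> East
  R (right (90° clockwise)) -> South
  L (left (90° counter-clockwise)) -> East
  U (U-turn (180°)) -> West
  U (U-turn (180°)) -> East
  R (right (90° clockwise)) -> South
  L (left (90° counter-clockwise)) -> East
  U (U-turn (180°)) -> West
Final: West

Answer: Final heading: West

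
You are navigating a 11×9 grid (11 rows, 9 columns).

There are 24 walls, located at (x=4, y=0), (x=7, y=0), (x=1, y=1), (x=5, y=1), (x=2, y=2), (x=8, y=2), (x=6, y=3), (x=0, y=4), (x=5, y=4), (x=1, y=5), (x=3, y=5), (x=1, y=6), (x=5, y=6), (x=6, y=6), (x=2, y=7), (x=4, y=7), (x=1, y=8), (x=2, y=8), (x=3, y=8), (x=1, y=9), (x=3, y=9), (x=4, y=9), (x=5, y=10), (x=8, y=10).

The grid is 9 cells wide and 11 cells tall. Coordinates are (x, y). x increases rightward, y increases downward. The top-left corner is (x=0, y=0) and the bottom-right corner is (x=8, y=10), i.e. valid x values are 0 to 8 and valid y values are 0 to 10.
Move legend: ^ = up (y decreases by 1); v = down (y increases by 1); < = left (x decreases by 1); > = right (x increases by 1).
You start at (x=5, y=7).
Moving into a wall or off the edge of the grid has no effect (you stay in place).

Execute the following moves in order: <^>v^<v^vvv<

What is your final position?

Start: (x=5, y=7)
  < (left): blocked, stay at (x=5, y=7)
  ^ (up): blocked, stay at (x=5, y=7)
  > (right): (x=5, y=7) -> (x=6, y=7)
  v (down): (x=6, y=7) -> (x=6, y=8)
  ^ (up): (x=6, y=8) -> (x=6, y=7)
  < (left): (x=6, y=7) -> (x=5, y=7)
  v (down): (x=5, y=7) -> (x=5, y=8)
  ^ (up): (x=5, y=8) -> (x=5, y=7)
  v (down): (x=5, y=7) -> (x=5, y=8)
  v (down): (x=5, y=8) -> (x=5, y=9)
  v (down): blocked, stay at (x=5, y=9)
  < (left): blocked, stay at (x=5, y=9)
Final: (x=5, y=9)

Answer: Final position: (x=5, y=9)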